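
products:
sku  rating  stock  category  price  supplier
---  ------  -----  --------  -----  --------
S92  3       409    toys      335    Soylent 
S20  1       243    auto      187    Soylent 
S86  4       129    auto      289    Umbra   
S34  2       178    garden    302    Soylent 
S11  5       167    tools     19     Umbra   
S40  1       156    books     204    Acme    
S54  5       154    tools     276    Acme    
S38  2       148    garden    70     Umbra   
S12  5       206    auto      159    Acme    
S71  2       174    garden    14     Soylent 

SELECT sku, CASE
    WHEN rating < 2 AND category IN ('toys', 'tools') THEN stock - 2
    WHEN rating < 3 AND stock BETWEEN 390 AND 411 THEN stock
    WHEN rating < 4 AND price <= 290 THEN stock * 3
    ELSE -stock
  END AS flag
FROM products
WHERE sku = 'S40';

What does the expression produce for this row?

sku = S40: rating=1, stock=156, category=books, price=204, supplier=Acme.
rating < 2 AND category IN ('toys', 'tools') → false
rating < 3 AND stock BETWEEN 390 AND 411 → false
rating < 4 AND price <= 290 → true → 468

468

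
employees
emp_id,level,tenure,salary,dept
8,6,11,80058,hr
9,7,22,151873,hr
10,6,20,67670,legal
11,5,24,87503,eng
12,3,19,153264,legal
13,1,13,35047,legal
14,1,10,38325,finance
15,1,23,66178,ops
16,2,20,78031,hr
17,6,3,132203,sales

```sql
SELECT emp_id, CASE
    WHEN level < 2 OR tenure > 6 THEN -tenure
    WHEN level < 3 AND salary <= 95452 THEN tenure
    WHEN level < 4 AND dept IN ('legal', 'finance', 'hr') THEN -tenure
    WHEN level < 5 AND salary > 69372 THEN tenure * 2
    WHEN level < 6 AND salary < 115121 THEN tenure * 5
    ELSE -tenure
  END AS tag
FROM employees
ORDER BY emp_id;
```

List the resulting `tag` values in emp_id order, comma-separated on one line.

-11, -22, -20, -24, -19, -13, -10, -23, -20, -3

emp_id=8: level < 2 OR tenure > 6 → -11
emp_id=9: level < 2 OR tenure > 6 → -22
emp_id=10: level < 2 OR tenure > 6 → -20
emp_id=11: level < 2 OR tenure > 6 → -24
emp_id=12: level < 2 OR tenure > 6 → -19
emp_id=13: level < 2 OR tenure > 6 → -13
emp_id=14: level < 2 OR tenure > 6 → -10
emp_id=15: level < 2 OR tenure > 6 → -23
emp_id=16: level < 2 OR tenure > 6 → -20
emp_id=17: ELSE → -3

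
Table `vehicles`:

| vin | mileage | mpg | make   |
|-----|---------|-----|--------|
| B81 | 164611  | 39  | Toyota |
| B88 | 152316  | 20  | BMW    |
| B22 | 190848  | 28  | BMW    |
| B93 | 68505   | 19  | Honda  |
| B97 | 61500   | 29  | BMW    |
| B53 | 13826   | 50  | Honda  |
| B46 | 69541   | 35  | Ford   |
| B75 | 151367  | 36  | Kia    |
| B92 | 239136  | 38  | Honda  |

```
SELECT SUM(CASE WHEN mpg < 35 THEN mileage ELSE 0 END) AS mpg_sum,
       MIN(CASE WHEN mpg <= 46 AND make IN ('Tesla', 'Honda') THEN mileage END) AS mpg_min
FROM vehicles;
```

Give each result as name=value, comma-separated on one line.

[mpg_sum: mpg < 35]
vin=B81: ✗
vin=B88: ✓ → 152316
vin=B22: ✓ → 190848
vin=B93: ✓ → 68505
vin=B97: ✓ → 61500
vin=B53: ✗
vin=B46: ✗
vin=B75: ✗
vin=B92: ✗
mpg_sum = 152316 + 190848 + 68505 + 61500 = 473169
—
[mpg_min: mpg <= 46 AND make IN ('Tesla', 'Honda')]
vin=B81: ✗
vin=B88: ✗
vin=B22: ✗
vin=B93: ✓ → 68505
vin=B97: ✗
vin=B53: ✗
vin=B46: ✗
vin=B75: ✗
vin=B92: ✓ → 239136
mpg_min = MIN(68505, 239136) = 68505

mpg_sum=473169, mpg_min=68505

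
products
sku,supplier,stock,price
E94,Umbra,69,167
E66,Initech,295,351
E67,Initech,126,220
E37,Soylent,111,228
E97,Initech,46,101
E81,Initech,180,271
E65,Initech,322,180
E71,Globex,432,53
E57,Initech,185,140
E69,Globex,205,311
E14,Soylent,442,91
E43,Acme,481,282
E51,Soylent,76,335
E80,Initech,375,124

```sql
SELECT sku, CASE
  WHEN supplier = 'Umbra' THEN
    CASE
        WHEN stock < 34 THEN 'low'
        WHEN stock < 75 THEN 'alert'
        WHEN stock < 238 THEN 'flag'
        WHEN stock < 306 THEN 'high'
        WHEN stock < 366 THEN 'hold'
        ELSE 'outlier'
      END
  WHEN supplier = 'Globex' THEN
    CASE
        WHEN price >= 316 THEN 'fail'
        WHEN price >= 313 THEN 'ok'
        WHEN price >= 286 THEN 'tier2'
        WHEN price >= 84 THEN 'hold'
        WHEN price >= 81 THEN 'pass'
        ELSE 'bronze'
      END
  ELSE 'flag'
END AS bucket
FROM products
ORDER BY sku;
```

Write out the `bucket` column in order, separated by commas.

sku=E14: supplier='Soylent' → outer ELSE → flag
sku=E37: supplier='Soylent' → outer ELSE → flag
sku=E43: supplier='Acme' → outer ELSE → flag
sku=E51: supplier='Soylent' → outer ELSE → flag
sku=E57: supplier='Initech' → outer ELSE → flag
sku=E65: supplier='Initech' → outer ELSE → flag
sku=E66: supplier='Initech' → outer ELSE → flag
sku=E67: supplier='Initech' → outer ELSE → flag
sku=E69: supplier='Globex' → inner[price >= 286] → tier2
sku=E71: supplier='Globex' → inner[ELSE] → bronze
sku=E80: supplier='Initech' → outer ELSE → flag
sku=E81: supplier='Initech' → outer ELSE → flag
sku=E94: supplier='Umbra' → inner[stock < 75] → alert
sku=E97: supplier='Initech' → outer ELSE → flag

flag, flag, flag, flag, flag, flag, flag, flag, tier2, bronze, flag, flag, alert, flag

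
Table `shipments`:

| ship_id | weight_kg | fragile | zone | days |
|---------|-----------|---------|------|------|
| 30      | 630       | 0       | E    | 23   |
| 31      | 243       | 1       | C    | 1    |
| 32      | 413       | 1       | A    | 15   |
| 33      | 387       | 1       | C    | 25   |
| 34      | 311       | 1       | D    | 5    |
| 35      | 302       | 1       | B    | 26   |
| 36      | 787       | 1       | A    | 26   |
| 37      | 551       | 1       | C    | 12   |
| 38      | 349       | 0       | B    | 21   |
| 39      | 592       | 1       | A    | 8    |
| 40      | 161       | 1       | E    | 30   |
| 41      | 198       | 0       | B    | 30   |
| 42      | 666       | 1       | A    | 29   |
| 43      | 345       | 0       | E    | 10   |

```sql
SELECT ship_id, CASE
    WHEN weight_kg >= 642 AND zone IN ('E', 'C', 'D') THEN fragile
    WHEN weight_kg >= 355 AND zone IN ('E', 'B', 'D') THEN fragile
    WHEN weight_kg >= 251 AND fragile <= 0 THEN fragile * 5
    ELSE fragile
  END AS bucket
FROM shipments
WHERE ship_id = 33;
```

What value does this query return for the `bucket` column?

1

ship_id = 33: weight_kg=387, fragile=1, zone=C, days=25.
weight_kg >= 642 AND zone IN ('E', 'C', 'D') → false
weight_kg >= 355 AND zone IN ('E', 'B', 'D') → false
weight_kg >= 251 AND fragile <= 0 → false
No prior WHEN matched → ELSE → 1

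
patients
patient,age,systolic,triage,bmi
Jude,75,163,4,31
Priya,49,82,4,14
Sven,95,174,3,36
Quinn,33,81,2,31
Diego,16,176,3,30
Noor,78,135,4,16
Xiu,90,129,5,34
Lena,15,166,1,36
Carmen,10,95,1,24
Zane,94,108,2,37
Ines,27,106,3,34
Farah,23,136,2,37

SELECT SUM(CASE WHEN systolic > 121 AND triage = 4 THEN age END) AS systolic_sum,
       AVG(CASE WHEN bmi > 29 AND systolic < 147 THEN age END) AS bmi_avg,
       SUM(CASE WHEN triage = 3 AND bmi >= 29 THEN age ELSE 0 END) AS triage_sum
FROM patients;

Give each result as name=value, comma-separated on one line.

[systolic_sum: systolic > 121 AND triage = 4]
patient=Jude: ✓ → 75
patient=Priya: ✗
patient=Sven: ✗
patient=Quinn: ✗
patient=Diego: ✗
patient=Noor: ✓ → 78
patient=Xiu: ✗
patient=Lena: ✗
patient=Carmen: ✗
patient=Zane: ✗
patient=Ines: ✗
patient=Farah: ✗
systolic_sum = 75 + 78 = 153
—
[bmi_avg: bmi > 29 AND systolic < 147]
patient=Jude: ✗
patient=Priya: ✗
patient=Sven: ✗
patient=Quinn: ✓ → 33
patient=Diego: ✗
patient=Noor: ✗
patient=Xiu: ✓ → 90
patient=Lena: ✗
patient=Carmen: ✗
patient=Zane: ✓ → 94
patient=Ines: ✓ → 27
patient=Farah: ✓ → 23
bmi_avg = (33 + 90 + 94 + 27 + 23) / 5 = 53.4
—
[triage_sum: triage = 3 AND bmi >= 29]
patient=Jude: ✗
patient=Priya: ✗
patient=Sven: ✓ → 95
patient=Quinn: ✗
patient=Diego: ✓ → 16
patient=Noor: ✗
patient=Xiu: ✗
patient=Lena: ✗
patient=Carmen: ✗
patient=Zane: ✗
patient=Ines: ✓ → 27
patient=Farah: ✗
triage_sum = 95 + 16 + 27 = 138

systolic_sum=153, bmi_avg=53.4, triage_sum=138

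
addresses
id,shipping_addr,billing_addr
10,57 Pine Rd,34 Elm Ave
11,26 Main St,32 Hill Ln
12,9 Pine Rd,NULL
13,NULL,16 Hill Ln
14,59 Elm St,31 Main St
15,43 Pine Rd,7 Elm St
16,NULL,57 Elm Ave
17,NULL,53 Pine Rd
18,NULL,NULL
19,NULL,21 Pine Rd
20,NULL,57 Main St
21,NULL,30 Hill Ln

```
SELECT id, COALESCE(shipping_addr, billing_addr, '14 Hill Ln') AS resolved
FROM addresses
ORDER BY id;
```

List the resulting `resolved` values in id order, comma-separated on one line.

id=10: shipping_addr=57 Pine Rd → 57 Pine Rd
id=11: shipping_addr=26 Main St → 26 Main St
id=12: shipping_addr=9 Pine Rd → 9 Pine Rd
id=13: shipping_addr=NULL, billing_addr=16 Hill Ln → 16 Hill Ln
id=14: shipping_addr=59 Elm St → 59 Elm St
id=15: shipping_addr=43 Pine Rd → 43 Pine Rd
id=16: shipping_addr=NULL, billing_addr=57 Elm Ave → 57 Elm Ave
id=17: shipping_addr=NULL, billing_addr=53 Pine Rd → 53 Pine Rd
id=18: shipping_addr=NULL, billing_addr=NULL, → literal 14 Hill Ln → 14 Hill Ln
id=19: shipping_addr=NULL, billing_addr=21 Pine Rd → 21 Pine Rd
id=20: shipping_addr=NULL, billing_addr=57 Main St → 57 Main St
id=21: shipping_addr=NULL, billing_addr=30 Hill Ln → 30 Hill Ln

57 Pine Rd, 26 Main St, 9 Pine Rd, 16 Hill Ln, 59 Elm St, 43 Pine Rd, 57 Elm Ave, 53 Pine Rd, 14 Hill Ln, 21 Pine Rd, 57 Main St, 30 Hill Ln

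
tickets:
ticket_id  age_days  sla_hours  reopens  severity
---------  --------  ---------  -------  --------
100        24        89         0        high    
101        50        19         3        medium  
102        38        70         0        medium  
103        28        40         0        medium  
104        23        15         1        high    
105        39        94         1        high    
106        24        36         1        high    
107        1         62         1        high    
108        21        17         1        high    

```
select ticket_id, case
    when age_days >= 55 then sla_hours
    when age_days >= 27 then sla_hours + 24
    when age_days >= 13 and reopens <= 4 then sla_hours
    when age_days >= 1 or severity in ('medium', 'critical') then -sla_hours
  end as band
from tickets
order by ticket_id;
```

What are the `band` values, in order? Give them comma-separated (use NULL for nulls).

89, 43, 94, 64, 15, 118, 36, -62, 17

ticket_id=100: age_days >= 13 and reopens <= 4 → 89
ticket_id=101: age_days >= 27 → 43
ticket_id=102: age_days >= 27 → 94
ticket_id=103: age_days >= 27 → 64
ticket_id=104: age_days >= 13 and reopens <= 4 → 15
ticket_id=105: age_days >= 27 → 118
ticket_id=106: age_days >= 13 and reopens <= 4 → 36
ticket_id=107: age_days >= 1 or severity in ('medium', 'critical') → -62
ticket_id=108: age_days >= 13 and reopens <= 4 → 17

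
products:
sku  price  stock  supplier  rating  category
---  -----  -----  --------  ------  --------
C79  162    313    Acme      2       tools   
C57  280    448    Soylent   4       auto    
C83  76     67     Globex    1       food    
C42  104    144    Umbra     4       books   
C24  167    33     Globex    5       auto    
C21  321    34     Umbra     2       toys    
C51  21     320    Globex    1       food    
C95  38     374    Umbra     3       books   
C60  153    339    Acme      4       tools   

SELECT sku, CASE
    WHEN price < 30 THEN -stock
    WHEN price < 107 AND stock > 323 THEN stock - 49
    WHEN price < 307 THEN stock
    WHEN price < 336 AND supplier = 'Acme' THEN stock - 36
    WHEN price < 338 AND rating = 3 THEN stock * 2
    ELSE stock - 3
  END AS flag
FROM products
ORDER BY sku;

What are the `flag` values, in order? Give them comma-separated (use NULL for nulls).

31, 33, 144, -320, 448, 339, 313, 67, 325

sku=C21: ELSE → 31
sku=C24: price < 307 → 33
sku=C42: price < 307 → 144
sku=C51: price < 30 → -320
sku=C57: price < 307 → 448
sku=C60: price < 307 → 339
sku=C79: price < 307 → 313
sku=C83: price < 307 → 67
sku=C95: price < 107 AND stock > 323 → 325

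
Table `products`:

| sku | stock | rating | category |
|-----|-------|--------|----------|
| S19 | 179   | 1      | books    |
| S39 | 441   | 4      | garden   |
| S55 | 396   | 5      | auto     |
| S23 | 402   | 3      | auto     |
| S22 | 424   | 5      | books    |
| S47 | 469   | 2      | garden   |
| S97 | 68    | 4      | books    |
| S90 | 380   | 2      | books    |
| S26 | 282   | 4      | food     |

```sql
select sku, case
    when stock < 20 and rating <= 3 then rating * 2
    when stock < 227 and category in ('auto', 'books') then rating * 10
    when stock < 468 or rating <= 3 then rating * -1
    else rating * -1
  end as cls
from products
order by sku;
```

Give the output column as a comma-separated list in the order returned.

sku=S19: stock < 227 and category in ('auto', 'books') → 10
sku=S22: stock < 468 or rating <= 3 → -5
sku=S23: stock < 468 or rating <= 3 → -3
sku=S26: stock < 468 or rating <= 3 → -4
sku=S39: stock < 468 or rating <= 3 → -4
sku=S47: stock < 468 or rating <= 3 → -2
sku=S55: stock < 468 or rating <= 3 → -5
sku=S90: stock < 468 or rating <= 3 → -2
sku=S97: stock < 227 and category in ('auto', 'books') → 40

10, -5, -3, -4, -4, -2, -5, -2, 40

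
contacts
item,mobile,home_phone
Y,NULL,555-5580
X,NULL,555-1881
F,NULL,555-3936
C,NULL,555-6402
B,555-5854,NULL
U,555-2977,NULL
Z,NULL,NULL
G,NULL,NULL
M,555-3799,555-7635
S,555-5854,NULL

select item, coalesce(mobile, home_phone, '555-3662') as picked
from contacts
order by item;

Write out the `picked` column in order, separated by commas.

item=B: mobile=555-5854 → 555-5854
item=C: mobile=NULL, home_phone=555-6402 → 555-6402
item=F: mobile=NULL, home_phone=555-3936 → 555-3936
item=G: mobile=NULL, home_phone=NULL, → literal 555-3662 → 555-3662
item=M: mobile=555-3799 → 555-3799
item=S: mobile=555-5854 → 555-5854
item=U: mobile=555-2977 → 555-2977
item=X: mobile=NULL, home_phone=555-1881 → 555-1881
item=Y: mobile=NULL, home_phone=555-5580 → 555-5580
item=Z: mobile=NULL, home_phone=NULL, → literal 555-3662 → 555-3662

555-5854, 555-6402, 555-3936, 555-3662, 555-3799, 555-5854, 555-2977, 555-1881, 555-5580, 555-3662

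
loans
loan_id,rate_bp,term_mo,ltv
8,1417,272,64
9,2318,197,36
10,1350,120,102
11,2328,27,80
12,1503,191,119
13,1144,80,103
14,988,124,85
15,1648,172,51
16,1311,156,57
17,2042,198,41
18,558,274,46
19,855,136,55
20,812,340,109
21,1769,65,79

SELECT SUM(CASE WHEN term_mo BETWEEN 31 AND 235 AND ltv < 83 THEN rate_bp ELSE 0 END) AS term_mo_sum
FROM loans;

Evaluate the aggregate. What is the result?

loan_id=8: ✗
loan_id=9: ✓ → 2318
loan_id=10: ✗
loan_id=11: ✗
loan_id=12: ✗
loan_id=13: ✗
loan_id=14: ✗
loan_id=15: ✓ → 1648
loan_id=16: ✓ → 1311
loan_id=17: ✓ → 2042
loan_id=18: ✗
loan_id=19: ✓ → 855
loan_id=20: ✗
loan_id=21: ✓ → 1769
term_mo_sum = 2318 + 1648 + 1311 + 2042 + 855 + 1769 = 9943

9943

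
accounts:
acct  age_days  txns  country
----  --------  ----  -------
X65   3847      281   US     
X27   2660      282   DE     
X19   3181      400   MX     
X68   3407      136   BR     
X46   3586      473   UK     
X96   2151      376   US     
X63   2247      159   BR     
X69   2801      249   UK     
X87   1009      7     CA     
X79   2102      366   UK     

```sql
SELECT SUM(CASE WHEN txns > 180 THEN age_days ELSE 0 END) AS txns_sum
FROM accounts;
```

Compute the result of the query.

20328

acct=X65: ✓ → 3847
acct=X27: ✓ → 2660
acct=X19: ✓ → 3181
acct=X68: ✗
acct=X46: ✓ → 3586
acct=X96: ✓ → 2151
acct=X63: ✗
acct=X69: ✓ → 2801
acct=X87: ✗
acct=X79: ✓ → 2102
txns_sum = 3847 + 2660 + 3181 + 3586 + 2151 + 2801 + 2102 = 20328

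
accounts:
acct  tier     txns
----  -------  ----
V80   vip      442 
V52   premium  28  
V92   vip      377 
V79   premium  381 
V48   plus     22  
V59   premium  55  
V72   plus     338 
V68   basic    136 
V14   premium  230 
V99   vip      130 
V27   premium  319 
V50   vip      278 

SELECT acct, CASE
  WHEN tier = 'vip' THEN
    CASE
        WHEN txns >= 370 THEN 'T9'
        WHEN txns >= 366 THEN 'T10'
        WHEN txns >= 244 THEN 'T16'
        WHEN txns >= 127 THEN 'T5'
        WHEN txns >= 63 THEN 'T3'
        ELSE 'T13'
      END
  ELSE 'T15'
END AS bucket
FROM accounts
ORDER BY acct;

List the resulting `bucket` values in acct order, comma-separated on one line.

T15, T15, T15, T16, T15, T15, T15, T15, T15, T9, T9, T5

acct=V14: tier='premium' → outer ELSE → T15
acct=V27: tier='premium' → outer ELSE → T15
acct=V48: tier='plus' → outer ELSE → T15
acct=V50: tier='vip' → inner[txns >= 244] → T16
acct=V52: tier='premium' → outer ELSE → T15
acct=V59: tier='premium' → outer ELSE → T15
acct=V68: tier='basic' → outer ELSE → T15
acct=V72: tier='plus' → outer ELSE → T15
acct=V79: tier='premium' → outer ELSE → T15
acct=V80: tier='vip' → inner[txns >= 370] → T9
acct=V92: tier='vip' → inner[txns >= 370] → T9
acct=V99: tier='vip' → inner[txns >= 127] → T5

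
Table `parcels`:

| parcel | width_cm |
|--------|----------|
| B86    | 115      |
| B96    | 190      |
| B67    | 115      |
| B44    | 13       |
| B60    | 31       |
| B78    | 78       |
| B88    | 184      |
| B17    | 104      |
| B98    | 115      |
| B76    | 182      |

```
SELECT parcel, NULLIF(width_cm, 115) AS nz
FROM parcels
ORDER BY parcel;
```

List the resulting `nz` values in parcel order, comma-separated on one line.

104, 13, 31, NULL, 182, 78, NULL, 184, 190, NULL

parcel=B17: width_cm=104 vs 115: differ → 104
parcel=B44: width_cm=13 vs 115: differ → 13
parcel=B60: width_cm=31 vs 115: differ → 31
parcel=B67: width_cm=115 vs 115: equal → NULL
parcel=B76: width_cm=182 vs 115: differ → 182
parcel=B78: width_cm=78 vs 115: differ → 78
parcel=B86: width_cm=115 vs 115: equal → NULL
parcel=B88: width_cm=184 vs 115: differ → 184
parcel=B96: width_cm=190 vs 115: differ → 190
parcel=B98: width_cm=115 vs 115: equal → NULL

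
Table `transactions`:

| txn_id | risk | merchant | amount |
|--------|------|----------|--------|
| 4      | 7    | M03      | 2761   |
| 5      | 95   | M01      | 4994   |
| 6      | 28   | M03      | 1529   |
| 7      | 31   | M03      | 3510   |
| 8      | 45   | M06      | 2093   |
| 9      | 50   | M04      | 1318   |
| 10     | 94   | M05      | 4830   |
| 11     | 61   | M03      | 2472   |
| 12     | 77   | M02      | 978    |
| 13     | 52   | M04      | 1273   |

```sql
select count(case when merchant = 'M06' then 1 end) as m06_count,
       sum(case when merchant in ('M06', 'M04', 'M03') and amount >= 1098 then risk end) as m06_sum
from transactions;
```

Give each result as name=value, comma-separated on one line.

m06_count=1, m06_sum=274

[m06_count: merchant = 'M06']
txn_id=4: ✗
txn_id=5: ✗
txn_id=6: ✗
txn_id=7: ✗
txn_id=8: ✓ → 1
txn_id=9: ✗
txn_id=10: ✗
txn_id=11: ✗
txn_id=12: ✗
txn_id=13: ✗
m06_count = COUNT(1) = 1
—
[m06_sum: merchant in ('M06', 'M04', 'M03') and amount >= 1098]
txn_id=4: ✓ → 7
txn_id=5: ✗
txn_id=6: ✓ → 28
txn_id=7: ✓ → 31
txn_id=8: ✓ → 45
txn_id=9: ✓ → 50
txn_id=10: ✗
txn_id=11: ✓ → 61
txn_id=12: ✗
txn_id=13: ✓ → 52
m06_sum = 7 + 28 + 31 + 45 + 50 + 61 + 52 = 274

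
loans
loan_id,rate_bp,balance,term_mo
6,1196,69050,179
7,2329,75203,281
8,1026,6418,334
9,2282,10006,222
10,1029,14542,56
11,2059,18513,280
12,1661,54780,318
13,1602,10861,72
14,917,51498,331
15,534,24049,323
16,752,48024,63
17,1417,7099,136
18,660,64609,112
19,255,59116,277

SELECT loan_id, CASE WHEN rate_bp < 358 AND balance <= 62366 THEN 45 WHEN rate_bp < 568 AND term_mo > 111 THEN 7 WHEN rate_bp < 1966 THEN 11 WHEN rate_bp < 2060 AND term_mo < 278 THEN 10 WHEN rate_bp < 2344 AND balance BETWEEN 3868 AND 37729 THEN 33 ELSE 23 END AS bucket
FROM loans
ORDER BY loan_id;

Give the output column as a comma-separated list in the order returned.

loan_id=6: rate_bp < 1966 → 11
loan_id=7: ELSE → 23
loan_id=8: rate_bp < 1966 → 11
loan_id=9: rate_bp < 2344 AND balance BETWEEN 3868 AND 37729 → 33
loan_id=10: rate_bp < 1966 → 11
loan_id=11: rate_bp < 2344 AND balance BETWEEN 3868 AND 37729 → 33
loan_id=12: rate_bp < 1966 → 11
loan_id=13: rate_bp < 1966 → 11
loan_id=14: rate_bp < 1966 → 11
loan_id=15: rate_bp < 568 AND term_mo > 111 → 7
loan_id=16: rate_bp < 1966 → 11
loan_id=17: rate_bp < 1966 → 11
loan_id=18: rate_bp < 1966 → 11
loan_id=19: rate_bp < 358 AND balance <= 62366 → 45

11, 23, 11, 33, 11, 33, 11, 11, 11, 7, 11, 11, 11, 45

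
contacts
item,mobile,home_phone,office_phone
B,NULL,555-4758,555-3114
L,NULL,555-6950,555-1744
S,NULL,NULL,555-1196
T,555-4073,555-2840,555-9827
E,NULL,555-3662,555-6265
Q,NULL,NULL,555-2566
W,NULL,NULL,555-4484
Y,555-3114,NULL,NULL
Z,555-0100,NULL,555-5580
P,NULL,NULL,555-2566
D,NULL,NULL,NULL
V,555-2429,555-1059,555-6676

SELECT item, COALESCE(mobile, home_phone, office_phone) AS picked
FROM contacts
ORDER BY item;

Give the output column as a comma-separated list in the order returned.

555-4758, NULL, 555-3662, 555-6950, 555-2566, 555-2566, 555-1196, 555-4073, 555-2429, 555-4484, 555-3114, 555-0100

item=B: mobile=NULL, home_phone=555-4758 → 555-4758
item=D: mobile=NULL, home_phone=NULL, office_phone=NULL (all NULL) → NULL
item=E: mobile=NULL, home_phone=555-3662 → 555-3662
item=L: mobile=NULL, home_phone=555-6950 → 555-6950
item=P: mobile=NULL, home_phone=NULL, office_phone=555-2566 → 555-2566
item=Q: mobile=NULL, home_phone=NULL, office_phone=555-2566 → 555-2566
item=S: mobile=NULL, home_phone=NULL, office_phone=555-1196 → 555-1196
item=T: mobile=555-4073 → 555-4073
item=V: mobile=555-2429 → 555-2429
item=W: mobile=NULL, home_phone=NULL, office_phone=555-4484 → 555-4484
item=Y: mobile=555-3114 → 555-3114
item=Z: mobile=555-0100 → 555-0100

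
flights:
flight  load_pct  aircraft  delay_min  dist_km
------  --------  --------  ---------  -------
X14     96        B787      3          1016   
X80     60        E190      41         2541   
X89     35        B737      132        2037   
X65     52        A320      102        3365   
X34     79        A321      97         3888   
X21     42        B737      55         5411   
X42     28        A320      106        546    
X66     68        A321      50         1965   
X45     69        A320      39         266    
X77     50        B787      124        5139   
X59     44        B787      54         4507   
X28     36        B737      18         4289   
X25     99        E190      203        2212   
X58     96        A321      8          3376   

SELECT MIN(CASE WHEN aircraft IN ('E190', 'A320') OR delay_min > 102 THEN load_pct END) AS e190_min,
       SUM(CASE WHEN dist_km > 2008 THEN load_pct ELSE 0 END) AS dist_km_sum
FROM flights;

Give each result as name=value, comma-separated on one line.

[e190_min: aircraft IN ('E190', 'A320') OR delay_min > 102]
flight=X14: ✗
flight=X80: ✓ → 60
flight=X89: ✓ → 35
flight=X65: ✓ → 52
flight=X34: ✗
flight=X21: ✗
flight=X42: ✓ → 28
flight=X66: ✗
flight=X45: ✓ → 69
flight=X77: ✓ → 50
flight=X59: ✗
flight=X28: ✗
flight=X25: ✓ → 99
flight=X58: ✗
e190_min = MIN(60, 35, 52, 28, 69, 50, 99) = 28
—
[dist_km_sum: dist_km > 2008]
flight=X14: ✗
flight=X80: ✓ → 60
flight=X89: ✓ → 35
flight=X65: ✓ → 52
flight=X34: ✓ → 79
flight=X21: ✓ → 42
flight=X42: ✗
flight=X66: ✗
flight=X45: ✗
flight=X77: ✓ → 50
flight=X59: ✓ → 44
flight=X28: ✓ → 36
flight=X25: ✓ → 99
flight=X58: ✓ → 96
dist_km_sum = 60 + 35 + 52 + 79 + 42 + 50 + 44 + 36 + 99 + 96 = 593

e190_min=28, dist_km_sum=593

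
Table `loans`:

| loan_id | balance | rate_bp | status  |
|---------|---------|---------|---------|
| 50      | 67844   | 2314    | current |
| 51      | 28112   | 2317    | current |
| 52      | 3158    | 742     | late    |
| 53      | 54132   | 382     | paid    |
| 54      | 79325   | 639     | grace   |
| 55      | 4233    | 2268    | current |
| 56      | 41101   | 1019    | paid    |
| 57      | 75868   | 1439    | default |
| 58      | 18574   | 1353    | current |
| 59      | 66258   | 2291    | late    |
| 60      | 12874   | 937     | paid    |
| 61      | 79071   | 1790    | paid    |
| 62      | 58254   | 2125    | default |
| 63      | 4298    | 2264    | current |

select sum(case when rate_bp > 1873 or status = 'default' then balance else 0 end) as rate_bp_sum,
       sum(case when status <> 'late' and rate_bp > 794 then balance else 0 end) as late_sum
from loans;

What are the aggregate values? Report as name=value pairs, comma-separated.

rate_bp_sum=304867, late_sum=390229

[rate_bp_sum: rate_bp > 1873 or status = 'default']
loan_id=50: ✓ → 67844
loan_id=51: ✓ → 28112
loan_id=52: ✗
loan_id=53: ✗
loan_id=54: ✗
loan_id=55: ✓ → 4233
loan_id=56: ✗
loan_id=57: ✓ → 75868
loan_id=58: ✗
loan_id=59: ✓ → 66258
loan_id=60: ✗
loan_id=61: ✗
loan_id=62: ✓ → 58254
loan_id=63: ✓ → 4298
rate_bp_sum = 67844 + 28112 + 4233 + 75868 + 66258 + 58254 + 4298 = 304867
—
[late_sum: status <> 'late' and rate_bp > 794]
loan_id=50: ✓ → 67844
loan_id=51: ✓ → 28112
loan_id=52: ✗
loan_id=53: ✗
loan_id=54: ✗
loan_id=55: ✓ → 4233
loan_id=56: ✓ → 41101
loan_id=57: ✓ → 75868
loan_id=58: ✓ → 18574
loan_id=59: ✗
loan_id=60: ✓ → 12874
loan_id=61: ✓ → 79071
loan_id=62: ✓ → 58254
loan_id=63: ✓ → 4298
late_sum = 67844 + 28112 + 4233 + 41101 + 75868 + 18574 + 12874 + 79071 + 58254 + 4298 = 390229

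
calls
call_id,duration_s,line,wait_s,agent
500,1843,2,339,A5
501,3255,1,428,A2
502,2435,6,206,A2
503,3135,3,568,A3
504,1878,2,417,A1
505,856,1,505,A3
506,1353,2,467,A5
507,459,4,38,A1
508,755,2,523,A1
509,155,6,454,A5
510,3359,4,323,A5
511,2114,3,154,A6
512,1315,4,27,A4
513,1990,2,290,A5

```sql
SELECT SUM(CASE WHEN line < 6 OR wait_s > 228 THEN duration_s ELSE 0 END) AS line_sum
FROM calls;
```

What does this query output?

22467

call_id=500: ✓ → 1843
call_id=501: ✓ → 3255
call_id=502: ✗
call_id=503: ✓ → 3135
call_id=504: ✓ → 1878
call_id=505: ✓ → 856
call_id=506: ✓ → 1353
call_id=507: ✓ → 459
call_id=508: ✓ → 755
call_id=509: ✓ → 155
call_id=510: ✓ → 3359
call_id=511: ✓ → 2114
call_id=512: ✓ → 1315
call_id=513: ✓ → 1990
line_sum = 1843 + 3255 + 3135 + 1878 + 856 + 1353 + 459 + 755 + 155 + 3359 + 2114 + 1315 + 1990 = 22467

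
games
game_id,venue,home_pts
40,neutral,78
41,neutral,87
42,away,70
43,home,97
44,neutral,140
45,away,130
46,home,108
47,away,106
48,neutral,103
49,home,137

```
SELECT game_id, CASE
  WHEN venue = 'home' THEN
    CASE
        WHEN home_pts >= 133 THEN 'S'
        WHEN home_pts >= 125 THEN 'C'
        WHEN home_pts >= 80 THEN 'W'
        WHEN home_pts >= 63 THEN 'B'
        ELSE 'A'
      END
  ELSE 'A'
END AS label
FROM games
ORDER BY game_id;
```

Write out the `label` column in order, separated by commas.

game_id=40: venue='neutral' → outer ELSE → A
game_id=41: venue='neutral' → outer ELSE → A
game_id=42: venue='away' → outer ELSE → A
game_id=43: venue='home' → inner[home_pts >= 80] → W
game_id=44: venue='neutral' → outer ELSE → A
game_id=45: venue='away' → outer ELSE → A
game_id=46: venue='home' → inner[home_pts >= 80] → W
game_id=47: venue='away' → outer ELSE → A
game_id=48: venue='neutral' → outer ELSE → A
game_id=49: venue='home' → inner[home_pts >= 133] → S

A, A, A, W, A, A, W, A, A, S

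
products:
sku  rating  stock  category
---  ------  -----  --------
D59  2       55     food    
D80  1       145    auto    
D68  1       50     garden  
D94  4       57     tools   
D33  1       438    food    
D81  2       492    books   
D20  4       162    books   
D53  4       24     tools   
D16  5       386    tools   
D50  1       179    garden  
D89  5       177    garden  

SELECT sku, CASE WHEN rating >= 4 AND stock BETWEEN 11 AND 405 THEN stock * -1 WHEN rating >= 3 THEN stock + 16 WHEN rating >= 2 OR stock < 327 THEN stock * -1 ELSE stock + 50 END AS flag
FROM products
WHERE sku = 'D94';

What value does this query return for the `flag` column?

sku = D94: rating=4, stock=57, category=tools.
rating >= 4 AND stock BETWEEN 11 AND 405 → true → -57

-57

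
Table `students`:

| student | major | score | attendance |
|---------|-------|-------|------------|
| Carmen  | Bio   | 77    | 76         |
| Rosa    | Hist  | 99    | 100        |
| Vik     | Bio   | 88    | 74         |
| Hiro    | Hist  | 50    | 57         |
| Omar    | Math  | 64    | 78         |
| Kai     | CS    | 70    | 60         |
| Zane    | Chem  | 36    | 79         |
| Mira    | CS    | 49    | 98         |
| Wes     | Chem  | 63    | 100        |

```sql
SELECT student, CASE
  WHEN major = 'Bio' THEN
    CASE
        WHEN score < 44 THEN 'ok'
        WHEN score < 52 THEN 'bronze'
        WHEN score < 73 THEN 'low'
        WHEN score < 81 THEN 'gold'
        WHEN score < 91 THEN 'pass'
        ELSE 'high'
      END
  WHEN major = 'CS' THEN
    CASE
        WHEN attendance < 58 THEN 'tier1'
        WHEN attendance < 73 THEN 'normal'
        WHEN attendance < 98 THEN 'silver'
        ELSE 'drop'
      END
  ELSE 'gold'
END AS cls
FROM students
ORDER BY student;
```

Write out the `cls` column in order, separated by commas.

student=Carmen: major='Bio' → inner[score < 81] → gold
student=Hiro: major='Hist' → outer ELSE → gold
student=Kai: major='CS' → inner[attendance < 73] → normal
student=Mira: major='CS' → inner[ELSE] → drop
student=Omar: major='Math' → outer ELSE → gold
student=Rosa: major='Hist' → outer ELSE → gold
student=Vik: major='Bio' → inner[score < 91] → pass
student=Wes: major='Chem' → outer ELSE → gold
student=Zane: major='Chem' → outer ELSE → gold

gold, gold, normal, drop, gold, gold, pass, gold, gold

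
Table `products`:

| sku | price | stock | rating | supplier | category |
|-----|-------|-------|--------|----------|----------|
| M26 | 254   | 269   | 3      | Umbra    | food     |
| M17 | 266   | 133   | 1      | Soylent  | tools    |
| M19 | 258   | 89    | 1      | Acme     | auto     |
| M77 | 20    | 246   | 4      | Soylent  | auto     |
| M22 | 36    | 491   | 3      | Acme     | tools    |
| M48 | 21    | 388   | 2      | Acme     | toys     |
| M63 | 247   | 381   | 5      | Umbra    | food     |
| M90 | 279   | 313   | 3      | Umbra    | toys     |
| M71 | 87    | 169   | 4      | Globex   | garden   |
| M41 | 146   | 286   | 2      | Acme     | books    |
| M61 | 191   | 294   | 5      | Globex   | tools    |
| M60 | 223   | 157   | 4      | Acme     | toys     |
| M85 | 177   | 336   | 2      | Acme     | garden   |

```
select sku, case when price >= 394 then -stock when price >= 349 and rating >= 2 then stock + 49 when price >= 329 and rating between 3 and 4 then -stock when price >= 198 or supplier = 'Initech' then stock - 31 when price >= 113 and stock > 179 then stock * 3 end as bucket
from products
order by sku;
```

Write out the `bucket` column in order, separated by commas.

102, 58, NULL, 238, 858, NULL, 126, 882, 350, NULL, NULL, 1008, 282

sku=M17: price >= 198 or supplier = 'Initech' → 102
sku=M19: price >= 198 or supplier = 'Initech' → 58
sku=M22: (no match → NULL) → NULL
sku=M26: price >= 198 or supplier = 'Initech' → 238
sku=M41: price >= 113 and stock > 179 → 858
sku=M48: (no match → NULL) → NULL
sku=M60: price >= 198 or supplier = 'Initech' → 126
sku=M61: price >= 113 and stock > 179 → 882
sku=M63: price >= 198 or supplier = 'Initech' → 350
sku=M71: (no match → NULL) → NULL
sku=M77: (no match → NULL) → NULL
sku=M85: price >= 113 and stock > 179 → 1008
sku=M90: price >= 198 or supplier = 'Initech' → 282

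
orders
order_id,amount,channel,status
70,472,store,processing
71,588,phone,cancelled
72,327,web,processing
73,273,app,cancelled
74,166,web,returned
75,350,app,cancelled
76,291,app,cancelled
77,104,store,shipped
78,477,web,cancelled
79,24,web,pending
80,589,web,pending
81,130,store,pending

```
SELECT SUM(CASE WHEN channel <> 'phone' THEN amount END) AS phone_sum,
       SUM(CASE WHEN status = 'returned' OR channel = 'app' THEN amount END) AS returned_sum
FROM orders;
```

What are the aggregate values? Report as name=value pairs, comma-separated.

phone_sum=3203, returned_sum=1080

[phone_sum: channel <> 'phone']
order_id=70: ✓ → 472
order_id=71: ✗
order_id=72: ✓ → 327
order_id=73: ✓ → 273
order_id=74: ✓ → 166
order_id=75: ✓ → 350
order_id=76: ✓ → 291
order_id=77: ✓ → 104
order_id=78: ✓ → 477
order_id=79: ✓ → 24
order_id=80: ✓ → 589
order_id=81: ✓ → 130
phone_sum = 472 + 327 + 273 + 166 + 350 + 291 + 104 + 477 + 24 + 589 + 130 = 3203
—
[returned_sum: status = 'returned' OR channel = 'app']
order_id=70: ✗
order_id=71: ✗
order_id=72: ✗
order_id=73: ✓ → 273
order_id=74: ✓ → 166
order_id=75: ✓ → 350
order_id=76: ✓ → 291
order_id=77: ✗
order_id=78: ✗
order_id=79: ✗
order_id=80: ✗
order_id=81: ✗
returned_sum = 273 + 166 + 350 + 291 = 1080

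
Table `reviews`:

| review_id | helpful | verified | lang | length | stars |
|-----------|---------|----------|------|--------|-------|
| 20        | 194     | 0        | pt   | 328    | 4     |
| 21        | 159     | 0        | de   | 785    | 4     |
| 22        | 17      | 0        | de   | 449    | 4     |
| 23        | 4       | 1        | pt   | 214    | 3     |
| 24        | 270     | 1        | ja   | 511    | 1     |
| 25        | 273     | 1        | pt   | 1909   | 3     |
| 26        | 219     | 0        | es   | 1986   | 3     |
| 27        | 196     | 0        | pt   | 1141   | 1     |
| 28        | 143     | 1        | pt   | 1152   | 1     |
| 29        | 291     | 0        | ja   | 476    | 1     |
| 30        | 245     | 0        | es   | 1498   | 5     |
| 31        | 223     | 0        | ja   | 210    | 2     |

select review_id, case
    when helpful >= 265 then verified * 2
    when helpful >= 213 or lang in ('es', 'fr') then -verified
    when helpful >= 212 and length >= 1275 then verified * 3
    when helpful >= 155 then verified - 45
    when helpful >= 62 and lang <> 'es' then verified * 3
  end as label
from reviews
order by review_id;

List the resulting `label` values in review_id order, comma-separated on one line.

-45, -45, NULL, NULL, 2, 2, 0, -45, 3, 0, 0, 0

review_id=20: helpful >= 155 → -45
review_id=21: helpful >= 155 → -45
review_id=22: (no match → NULL) → NULL
review_id=23: (no match → NULL) → NULL
review_id=24: helpful >= 265 → 2
review_id=25: helpful >= 265 → 2
review_id=26: helpful >= 213 or lang in ('es', 'fr') → 0
review_id=27: helpful >= 155 → -45
review_id=28: helpful >= 62 and lang <> 'es' → 3
review_id=29: helpful >= 265 → 0
review_id=30: helpful >= 213 or lang in ('es', 'fr') → 0
review_id=31: helpful >= 213 or lang in ('es', 'fr') → 0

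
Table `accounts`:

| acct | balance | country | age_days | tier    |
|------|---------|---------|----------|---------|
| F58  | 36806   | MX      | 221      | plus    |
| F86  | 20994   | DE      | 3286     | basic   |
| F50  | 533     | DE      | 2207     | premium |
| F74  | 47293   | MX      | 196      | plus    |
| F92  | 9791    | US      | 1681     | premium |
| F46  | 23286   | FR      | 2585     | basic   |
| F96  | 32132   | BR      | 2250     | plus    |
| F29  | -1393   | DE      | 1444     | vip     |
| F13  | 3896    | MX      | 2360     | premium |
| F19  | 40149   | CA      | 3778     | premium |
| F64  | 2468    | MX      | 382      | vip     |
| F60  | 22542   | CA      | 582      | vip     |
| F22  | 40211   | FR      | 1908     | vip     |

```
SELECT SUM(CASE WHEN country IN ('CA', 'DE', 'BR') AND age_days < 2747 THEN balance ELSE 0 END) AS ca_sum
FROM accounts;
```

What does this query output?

acct=F58: ✗
acct=F86: ✗
acct=F50: ✓ → 533
acct=F74: ✗
acct=F92: ✗
acct=F46: ✗
acct=F96: ✓ → 32132
acct=F29: ✓ → -1393
acct=F13: ✗
acct=F19: ✗
acct=F64: ✗
acct=F60: ✓ → 22542
acct=F22: ✗
ca_sum = 533 + 32132 + -1393 + 22542 = 53814

53814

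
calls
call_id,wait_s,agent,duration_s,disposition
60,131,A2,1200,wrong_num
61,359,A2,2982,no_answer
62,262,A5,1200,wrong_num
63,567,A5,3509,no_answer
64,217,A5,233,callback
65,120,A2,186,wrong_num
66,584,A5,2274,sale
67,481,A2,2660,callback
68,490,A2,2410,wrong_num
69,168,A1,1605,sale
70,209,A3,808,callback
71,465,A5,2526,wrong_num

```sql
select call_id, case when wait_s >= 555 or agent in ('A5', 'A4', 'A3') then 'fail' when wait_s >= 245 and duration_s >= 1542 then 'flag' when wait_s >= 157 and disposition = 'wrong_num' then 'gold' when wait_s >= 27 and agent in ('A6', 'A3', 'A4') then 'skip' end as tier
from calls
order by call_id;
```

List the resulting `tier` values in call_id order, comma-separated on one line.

NULL, flag, fail, fail, fail, NULL, fail, flag, flag, NULL, fail, fail

call_id=60: (no match → NULL) → NULL
call_id=61: wait_s >= 245 and duration_s >= 1542 → flag
call_id=62: wait_s >= 555 or agent in ('A5', 'A4', 'A3') → fail
call_id=63: wait_s >= 555 or agent in ('A5', 'A4', 'A3') → fail
call_id=64: wait_s >= 555 or agent in ('A5', 'A4', 'A3') → fail
call_id=65: (no match → NULL) → NULL
call_id=66: wait_s >= 555 or agent in ('A5', 'A4', 'A3') → fail
call_id=67: wait_s >= 245 and duration_s >= 1542 → flag
call_id=68: wait_s >= 245 and duration_s >= 1542 → flag
call_id=69: (no match → NULL) → NULL
call_id=70: wait_s >= 555 or agent in ('A5', 'A4', 'A3') → fail
call_id=71: wait_s >= 555 or agent in ('A5', 'A4', 'A3') → fail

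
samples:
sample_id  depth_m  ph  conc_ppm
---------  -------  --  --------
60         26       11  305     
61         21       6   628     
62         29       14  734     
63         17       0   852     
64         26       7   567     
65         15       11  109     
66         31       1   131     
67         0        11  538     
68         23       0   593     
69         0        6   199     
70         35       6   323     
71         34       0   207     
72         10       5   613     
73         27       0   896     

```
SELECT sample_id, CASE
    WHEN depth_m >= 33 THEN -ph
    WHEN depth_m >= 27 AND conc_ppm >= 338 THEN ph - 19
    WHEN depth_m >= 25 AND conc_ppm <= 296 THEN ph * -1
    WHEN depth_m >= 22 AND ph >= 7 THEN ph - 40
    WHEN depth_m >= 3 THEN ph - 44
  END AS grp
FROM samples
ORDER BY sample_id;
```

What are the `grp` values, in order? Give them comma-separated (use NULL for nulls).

-29, -38, -5, -44, -33, -33, -1, NULL, -44, NULL, -6, 0, -39, -19

sample_id=60: depth_m >= 22 AND ph >= 7 → -29
sample_id=61: depth_m >= 3 → -38
sample_id=62: depth_m >= 27 AND conc_ppm >= 338 → -5
sample_id=63: depth_m >= 3 → -44
sample_id=64: depth_m >= 22 AND ph >= 7 → -33
sample_id=65: depth_m >= 3 → -33
sample_id=66: depth_m >= 25 AND conc_ppm <= 296 → -1
sample_id=67: (no match → NULL) → NULL
sample_id=68: depth_m >= 3 → -44
sample_id=69: (no match → NULL) → NULL
sample_id=70: depth_m >= 33 → -6
sample_id=71: depth_m >= 33 → 0
sample_id=72: depth_m >= 3 → -39
sample_id=73: depth_m >= 27 AND conc_ppm >= 338 → -19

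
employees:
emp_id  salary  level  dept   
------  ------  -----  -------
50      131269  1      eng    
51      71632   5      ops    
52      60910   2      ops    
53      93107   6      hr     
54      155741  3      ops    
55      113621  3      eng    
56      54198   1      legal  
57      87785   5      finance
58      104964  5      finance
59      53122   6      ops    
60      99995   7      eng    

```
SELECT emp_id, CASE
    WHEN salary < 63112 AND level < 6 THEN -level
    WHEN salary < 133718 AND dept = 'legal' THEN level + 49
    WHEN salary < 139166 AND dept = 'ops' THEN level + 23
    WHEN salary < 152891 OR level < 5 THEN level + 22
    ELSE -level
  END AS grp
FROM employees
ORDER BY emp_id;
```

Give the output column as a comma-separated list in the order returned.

23, 28, -2, 28, 25, 25, -1, 27, 27, 29, 29

emp_id=50: salary < 152891 OR level < 5 → 23
emp_id=51: salary < 139166 AND dept = 'ops' → 28
emp_id=52: salary < 63112 AND level < 6 → -2
emp_id=53: salary < 152891 OR level < 5 → 28
emp_id=54: salary < 152891 OR level < 5 → 25
emp_id=55: salary < 152891 OR level < 5 → 25
emp_id=56: salary < 63112 AND level < 6 → -1
emp_id=57: salary < 152891 OR level < 5 → 27
emp_id=58: salary < 152891 OR level < 5 → 27
emp_id=59: salary < 139166 AND dept = 'ops' → 29
emp_id=60: salary < 152891 OR level < 5 → 29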